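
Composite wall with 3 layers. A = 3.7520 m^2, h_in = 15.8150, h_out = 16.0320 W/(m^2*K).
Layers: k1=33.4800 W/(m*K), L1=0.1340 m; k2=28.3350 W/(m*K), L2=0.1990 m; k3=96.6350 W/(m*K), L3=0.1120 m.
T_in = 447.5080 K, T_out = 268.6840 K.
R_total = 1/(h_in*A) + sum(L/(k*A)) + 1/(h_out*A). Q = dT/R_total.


R_conv_in = 1/(15.8150*3.7520) = 0.0169
R_1 = 0.1340/(33.4800*3.7520) = 0.0011
R_2 = 0.1990/(28.3350*3.7520) = 0.0019
R_3 = 0.1120/(96.6350*3.7520) = 0.0003
R_conv_out = 1/(16.0320*3.7520) = 0.0166
R_total = 0.0367 K/W
Q = 178.8240 / 0.0367 = 4869.3188 W

R_total = 0.0367 K/W, Q = 4869.3188 W


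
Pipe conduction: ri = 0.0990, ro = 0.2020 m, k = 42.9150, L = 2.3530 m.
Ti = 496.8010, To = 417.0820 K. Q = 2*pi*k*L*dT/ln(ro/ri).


dT = 79.7190 K
ln(ro/ri) = 0.7131
Q = 2*pi*42.9150*2.3530*79.7190 / 0.7131 = 70923.9931 W

70923.9931 W


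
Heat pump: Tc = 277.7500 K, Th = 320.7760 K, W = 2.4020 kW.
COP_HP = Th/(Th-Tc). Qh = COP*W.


COP = 320.7760 / 43.0260 = 7.4554
Qh = 7.4554 * 2.4020 = 17.9079 kW

COP = 7.4554, Qh = 17.9079 kW


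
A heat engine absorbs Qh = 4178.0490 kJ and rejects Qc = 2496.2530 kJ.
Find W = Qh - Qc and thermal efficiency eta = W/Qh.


W = 4178.0490 - 2496.2530 = 1681.7960 kJ
eta = 1681.7960 / 4178.0490 = 0.4025 = 40.2531%

W = 1681.7960 kJ, eta = 40.2531%


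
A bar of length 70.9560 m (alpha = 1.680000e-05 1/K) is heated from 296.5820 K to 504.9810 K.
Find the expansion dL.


dT = 208.3990 K
dL = 1.680000e-05 * 70.9560 * 208.3990 = 0.248424 m
L_final = 71.204424 m

dL = 0.248424 m


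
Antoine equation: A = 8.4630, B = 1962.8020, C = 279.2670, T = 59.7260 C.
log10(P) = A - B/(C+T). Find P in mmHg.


C+T = 338.9930
B/(C+T) = 5.7901
log10(P) = 8.4630 - 5.7901 = 2.6729
P = 10^2.6729 = 470.8733 mmHg

470.8733 mmHg


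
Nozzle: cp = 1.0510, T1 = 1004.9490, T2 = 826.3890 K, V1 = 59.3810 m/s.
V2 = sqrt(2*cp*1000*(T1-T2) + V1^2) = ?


dT = 178.5600 K
2*cp*1000*dT = 375333.1200
V1^2 = 3526.1032
V2 = sqrt(378859.2232) = 615.5154 m/s

615.5154 m/s


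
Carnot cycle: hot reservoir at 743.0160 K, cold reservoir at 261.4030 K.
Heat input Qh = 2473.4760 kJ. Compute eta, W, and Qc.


eta = 1 - 261.4030/743.0160 = 0.6482
W = 0.6482 * 2473.4760 = 1603.2739 kJ
Qc = 2473.4760 - 1603.2739 = 870.2021 kJ

eta = 64.8187%, W = 1603.2739 kJ, Qc = 870.2021 kJ


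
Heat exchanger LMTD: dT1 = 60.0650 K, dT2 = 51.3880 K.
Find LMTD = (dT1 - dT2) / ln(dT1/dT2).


dT1/dT2 = 1.1689
ln(dT1/dT2) = 0.1560
LMTD = 8.6770 / 0.1560 = 55.6137 K

55.6137 K


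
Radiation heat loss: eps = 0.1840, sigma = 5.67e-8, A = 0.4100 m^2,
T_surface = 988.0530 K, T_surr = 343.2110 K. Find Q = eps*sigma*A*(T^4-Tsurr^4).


T^4 = 9.5306e+11
Tsurr^4 = 1.3875e+10
Q = 0.1840 * 5.67e-8 * 0.4100 * 9.3919e+11 = 4017.3202 W

4017.3202 W


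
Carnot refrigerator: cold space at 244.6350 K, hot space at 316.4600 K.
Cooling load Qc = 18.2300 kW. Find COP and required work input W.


COP = 244.6350 / 71.8250 = 3.4060
W = 18.2300 / 3.4060 = 5.3523 kW

COP = 3.4060, W = 5.3523 kW


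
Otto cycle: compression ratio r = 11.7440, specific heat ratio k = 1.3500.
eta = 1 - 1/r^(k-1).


r^(k-1) = 2.3683
eta = 1 - 1/2.3683 = 0.5778 = 57.7755%

57.7755%


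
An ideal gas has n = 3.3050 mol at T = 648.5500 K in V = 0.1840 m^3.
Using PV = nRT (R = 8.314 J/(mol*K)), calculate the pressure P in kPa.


P = nRT/V = 3.3050 * 8.314 * 648.5500 / 0.1840
= 17820.7077 / 0.1840 = 96851.6725 Pa = 96.8517 kPa

96.8517 kPa


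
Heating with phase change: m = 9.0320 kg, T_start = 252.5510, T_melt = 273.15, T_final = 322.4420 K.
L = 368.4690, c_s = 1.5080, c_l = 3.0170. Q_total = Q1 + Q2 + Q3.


Q1 (sensible, solid) = 9.0320 * 1.5080 * 20.5990 = 280.5637 kJ
Q2 (latent) = 9.0320 * 368.4690 = 3328.0120 kJ
Q3 (sensible, liquid) = 9.0320 * 3.0170 * 49.2920 = 1343.1845 kJ
Q_total = 4951.7602 kJ

4951.7602 kJ


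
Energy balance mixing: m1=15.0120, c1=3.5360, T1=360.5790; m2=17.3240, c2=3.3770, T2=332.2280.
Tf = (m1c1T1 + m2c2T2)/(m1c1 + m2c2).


num = 38576.7941
den = 111.5856
Tf = 345.7149 K

345.7149 K


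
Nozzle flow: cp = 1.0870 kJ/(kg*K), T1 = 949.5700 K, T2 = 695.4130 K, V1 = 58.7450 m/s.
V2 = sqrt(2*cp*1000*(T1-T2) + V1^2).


dT = 254.1570 K
2*cp*1000*dT = 552537.3180
V1^2 = 3450.9750
V2 = sqrt(555988.2930) = 745.6462 m/s

745.6462 m/s


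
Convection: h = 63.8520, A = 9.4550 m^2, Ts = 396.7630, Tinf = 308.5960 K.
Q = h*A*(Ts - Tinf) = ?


dT = 88.1670 K
Q = 63.8520 * 9.4550 * 88.1670 = 53228.2394 W

53228.2394 W


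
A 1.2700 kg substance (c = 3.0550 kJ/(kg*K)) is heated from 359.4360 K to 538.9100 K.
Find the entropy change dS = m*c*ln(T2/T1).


T2/T1 = 1.4993
ln(T2/T1) = 0.4050
dS = 1.2700 * 3.0550 * 0.4050 = 1.5714 kJ/K

1.5714 kJ/K


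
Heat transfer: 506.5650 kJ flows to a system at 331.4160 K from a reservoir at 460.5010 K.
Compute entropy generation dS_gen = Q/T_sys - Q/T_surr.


dS_sys = 506.5650/331.4160 = 1.5285 kJ/K
dS_surr = -506.5650/460.5010 = -1.1000 kJ/K
dS_gen = 1.5285 - 1.1000 = 0.4285 kJ/K (irreversible)

dS_gen = 0.4285 kJ/K, irreversible


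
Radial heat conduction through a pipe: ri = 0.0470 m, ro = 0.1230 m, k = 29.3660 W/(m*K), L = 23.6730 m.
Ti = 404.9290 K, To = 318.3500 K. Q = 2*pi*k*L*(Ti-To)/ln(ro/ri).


dT = 86.5790 K
ln(ro/ri) = 0.9620
Q = 2*pi*29.3660*23.6730*86.5790 / 0.9620 = 393096.2150 W

393096.2150 W


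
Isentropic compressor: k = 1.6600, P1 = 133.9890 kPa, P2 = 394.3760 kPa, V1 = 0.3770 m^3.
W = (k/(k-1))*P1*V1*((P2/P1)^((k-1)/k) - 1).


(k-1)/k = 0.3976
(P2/P1)^exp = 1.5361
W = 2.5152 * 133.9890 * 0.3770 * (1.5361 - 1) = 68.1058 kJ

68.1058 kJ


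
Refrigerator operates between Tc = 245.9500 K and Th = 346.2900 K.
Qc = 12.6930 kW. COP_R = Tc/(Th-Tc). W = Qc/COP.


COP = 245.9500 / 100.3400 = 2.4512
W = 12.6930 / 2.4512 = 5.1784 kW

COP = 2.4512, W = 5.1784 kW


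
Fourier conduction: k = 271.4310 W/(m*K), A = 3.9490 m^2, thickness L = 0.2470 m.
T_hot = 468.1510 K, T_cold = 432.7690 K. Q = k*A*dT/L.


dT = 35.3820 K
Q = 271.4310 * 3.9490 * 35.3820 / 0.2470 = 153543.7013 W

153543.7013 W


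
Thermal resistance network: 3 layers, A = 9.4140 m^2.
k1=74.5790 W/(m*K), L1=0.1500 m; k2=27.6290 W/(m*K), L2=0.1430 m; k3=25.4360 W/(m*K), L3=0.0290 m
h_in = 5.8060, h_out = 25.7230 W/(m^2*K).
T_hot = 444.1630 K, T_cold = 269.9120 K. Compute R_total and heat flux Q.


R_conv_in = 1/(5.8060*9.4140) = 0.0183
R_1 = 0.1500/(74.5790*9.4140) = 0.0002
R_2 = 0.1430/(27.6290*9.4140) = 0.0005
R_3 = 0.0290/(25.4360*9.4140) = 0.0001
R_conv_out = 1/(25.7230*9.4140) = 0.0041
R_total = 0.0233 K/W
Q = 174.2510 / 0.0233 = 7475.4394 W

R_total = 0.0233 K/W, Q = 7475.4394 W


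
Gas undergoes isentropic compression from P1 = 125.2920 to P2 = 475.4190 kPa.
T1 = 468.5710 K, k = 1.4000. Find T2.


(k-1)/k = 0.2857
(P2/P1)^exp = 1.4638
T2 = 468.5710 * 1.4638 = 685.8794 K

685.8794 K


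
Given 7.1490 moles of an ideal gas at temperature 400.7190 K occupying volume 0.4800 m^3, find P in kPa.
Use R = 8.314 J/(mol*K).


P = nRT/V = 7.1490 * 8.314 * 400.7190 / 0.4800
= 23817.4494 / 0.4800 = 49619.6864 Pa = 49.6197 kPa

49.6197 kPa


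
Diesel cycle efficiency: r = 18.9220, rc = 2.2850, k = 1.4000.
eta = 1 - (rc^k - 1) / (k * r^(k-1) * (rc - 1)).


r^(k-1) = 3.2418
rc^k = 3.1801
eta = 0.6262 = 62.6184%

62.6184%


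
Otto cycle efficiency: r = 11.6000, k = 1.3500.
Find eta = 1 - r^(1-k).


r^(k-1) = 2.3581
eta = 1 - 1/2.3581 = 0.5759 = 57.5928%

57.5928%


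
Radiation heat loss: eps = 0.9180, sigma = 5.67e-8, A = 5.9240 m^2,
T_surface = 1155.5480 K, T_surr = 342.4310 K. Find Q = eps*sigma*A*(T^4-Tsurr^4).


T^4 = 1.7830e+12
Tsurr^4 = 1.3750e+10
Q = 0.9180 * 5.67e-8 * 5.9240 * 1.7693e+12 = 545545.1480 W

545545.1480 W


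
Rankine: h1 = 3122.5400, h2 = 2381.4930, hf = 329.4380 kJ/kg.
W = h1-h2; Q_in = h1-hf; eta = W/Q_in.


W = 741.0470 kJ/kg
Q_in = 2793.1020 kJ/kg
eta = 0.2653 = 26.5313%

eta = 26.5313%


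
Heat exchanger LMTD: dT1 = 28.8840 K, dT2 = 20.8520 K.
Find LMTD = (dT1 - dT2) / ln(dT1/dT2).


dT1/dT2 = 1.3852
ln(dT1/dT2) = 0.3258
LMTD = 8.0320 / 0.3258 = 24.6503 K

24.6503 K


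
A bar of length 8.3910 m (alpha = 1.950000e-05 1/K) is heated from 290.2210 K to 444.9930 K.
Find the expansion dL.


dT = 154.7720 K
dL = 1.950000e-05 * 8.3910 * 154.7720 = 0.025324 m
L_final = 8.416324 m

dL = 0.025324 m


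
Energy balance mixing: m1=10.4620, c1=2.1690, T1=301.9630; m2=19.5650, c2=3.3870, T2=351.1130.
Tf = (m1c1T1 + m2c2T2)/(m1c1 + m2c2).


num = 30119.2520
den = 88.9587
Tf = 338.5756 K

338.5756 K


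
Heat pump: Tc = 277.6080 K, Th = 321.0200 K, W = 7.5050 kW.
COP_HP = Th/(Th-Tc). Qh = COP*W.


COP = 321.0200 / 43.4120 = 7.3947
Qh = 7.3947 * 7.5050 = 55.4974 kW

COP = 7.3947, Qh = 55.4974 kW


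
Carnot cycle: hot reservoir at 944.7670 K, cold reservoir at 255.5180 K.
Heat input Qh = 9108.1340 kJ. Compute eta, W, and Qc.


eta = 1 - 255.5180/944.7670 = 0.7295
W = 0.7295 * 9108.1340 = 6644.7836 kJ
Qc = 9108.1340 - 6644.7836 = 2463.3504 kJ

eta = 72.9544%, W = 6644.7836 kJ, Qc = 2463.3504 kJ


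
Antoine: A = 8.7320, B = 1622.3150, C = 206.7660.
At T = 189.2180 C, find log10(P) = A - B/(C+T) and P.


C+T = 395.9840
B/(C+T) = 4.0969
log10(P) = 8.7320 - 4.0969 = 4.6351
P = 10^4.6351 = 43159.7994 mmHg

43159.7994 mmHg


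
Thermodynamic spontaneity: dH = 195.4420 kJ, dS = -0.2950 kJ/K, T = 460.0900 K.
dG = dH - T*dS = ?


T*dS = 460.0900 * -0.2950 = -135.7265 kJ
dG = 195.4420 + 135.7265 = 331.1685 kJ (non-spontaneous)

dG = 331.1685 kJ, non-spontaneous


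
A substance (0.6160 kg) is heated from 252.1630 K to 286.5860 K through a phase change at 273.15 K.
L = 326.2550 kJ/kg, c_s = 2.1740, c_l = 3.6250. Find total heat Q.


Q1 (sensible, solid) = 0.6160 * 2.1740 * 20.9870 = 28.1055 kJ
Q2 (latent) = 0.6160 * 326.2550 = 200.9731 kJ
Q3 (sensible, liquid) = 0.6160 * 3.6250 * 13.4360 = 30.0026 kJ
Q_total = 259.0811 kJ

259.0811 kJ


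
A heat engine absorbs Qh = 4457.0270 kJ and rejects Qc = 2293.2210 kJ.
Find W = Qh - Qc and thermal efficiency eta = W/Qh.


W = 4457.0270 - 2293.2210 = 2163.8060 kJ
eta = 2163.8060 / 4457.0270 = 0.4855 = 48.5482%

W = 2163.8060 kJ, eta = 48.5482%


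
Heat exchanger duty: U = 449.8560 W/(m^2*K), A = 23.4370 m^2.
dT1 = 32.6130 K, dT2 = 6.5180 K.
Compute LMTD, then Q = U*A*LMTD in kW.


LMTD = 16.2066 K
Q = 449.8560 * 23.4370 * 16.2066 = 170870.9689 W = 170.8710 kW

170.8710 kW


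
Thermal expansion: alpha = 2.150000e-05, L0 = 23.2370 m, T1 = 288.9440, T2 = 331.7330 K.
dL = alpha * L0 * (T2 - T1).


dT = 42.7890 K
dL = 2.150000e-05 * 23.2370 * 42.7890 = 0.021377 m
L_final = 23.258377 m

dL = 0.021377 m


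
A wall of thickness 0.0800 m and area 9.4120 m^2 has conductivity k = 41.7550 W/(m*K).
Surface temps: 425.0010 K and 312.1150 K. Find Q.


dT = 112.8860 K
Q = 41.7550 * 9.4120 * 112.8860 / 0.0800 = 554549.7375 W

554549.7375 W


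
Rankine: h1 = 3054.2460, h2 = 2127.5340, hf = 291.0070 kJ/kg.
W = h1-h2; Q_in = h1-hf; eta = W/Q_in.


W = 926.7120 kJ/kg
Q_in = 2763.2390 kJ/kg
eta = 0.3354 = 33.5372%

eta = 33.5372%


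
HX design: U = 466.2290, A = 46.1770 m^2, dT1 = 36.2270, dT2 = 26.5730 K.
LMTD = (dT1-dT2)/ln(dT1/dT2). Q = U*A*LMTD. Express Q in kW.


LMTD = 31.1511 K
Q = 466.2290 * 46.1770 * 31.1511 = 670653.2842 W = 670.6533 kW

670.6533 kW


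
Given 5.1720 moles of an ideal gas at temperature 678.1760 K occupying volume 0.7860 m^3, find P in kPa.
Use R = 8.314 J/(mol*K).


P = nRT/V = 5.1720 * 8.314 * 678.1760 / 0.7860
= 29161.5734 / 0.7860 = 37101.2385 Pa = 37.1012 kPa

37.1012 kPa


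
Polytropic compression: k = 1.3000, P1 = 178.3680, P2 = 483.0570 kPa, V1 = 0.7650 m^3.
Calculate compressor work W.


(k-1)/k = 0.2308
(P2/P1)^exp = 1.2585
W = 4.3333 * 178.3680 * 0.7650 * (1.2585 - 1) = 152.8422 kJ

152.8422 kJ


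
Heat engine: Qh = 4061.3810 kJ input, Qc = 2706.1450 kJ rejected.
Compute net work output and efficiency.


W = 4061.3810 - 2706.1450 = 1355.2360 kJ
eta = 1355.2360 / 4061.3810 = 0.3337 = 33.3688%

W = 1355.2360 kJ, eta = 33.3688%


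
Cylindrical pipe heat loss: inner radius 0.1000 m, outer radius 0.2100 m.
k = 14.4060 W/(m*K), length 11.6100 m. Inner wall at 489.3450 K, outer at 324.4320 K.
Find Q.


dT = 164.9130 K
ln(ro/ri) = 0.7419
Q = 2*pi*14.4060*11.6100*164.9130 / 0.7419 = 233584.0366 W

233584.0366 W


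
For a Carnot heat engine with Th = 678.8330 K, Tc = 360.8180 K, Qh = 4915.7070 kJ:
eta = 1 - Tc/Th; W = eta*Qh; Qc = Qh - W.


eta = 1 - 360.8180/678.8330 = 0.4685
W = 0.4685 * 4915.7070 = 2302.8765 kJ
Qc = 4915.7070 - 2302.8765 = 2612.8305 kJ

eta = 46.8473%, W = 2302.8765 kJ, Qc = 2612.8305 kJ


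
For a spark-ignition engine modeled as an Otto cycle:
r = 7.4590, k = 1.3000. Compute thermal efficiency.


r^(k-1) = 1.8273
eta = 1 - 1/1.8273 = 0.4527 = 45.2737%

45.2737%


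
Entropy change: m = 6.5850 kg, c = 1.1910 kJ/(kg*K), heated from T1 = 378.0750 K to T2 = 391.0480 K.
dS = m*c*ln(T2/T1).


T2/T1 = 1.0343
ln(T2/T1) = 0.0337
dS = 6.5850 * 1.1910 * 0.0337 = 0.2646 kJ/K

0.2646 kJ/K


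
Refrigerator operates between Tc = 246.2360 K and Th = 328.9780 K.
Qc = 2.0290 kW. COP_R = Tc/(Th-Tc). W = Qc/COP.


COP = 246.2360 / 82.7420 = 2.9759
W = 2.0290 / 2.9759 = 0.6818 kW

COP = 2.9759, W = 0.6818 kW


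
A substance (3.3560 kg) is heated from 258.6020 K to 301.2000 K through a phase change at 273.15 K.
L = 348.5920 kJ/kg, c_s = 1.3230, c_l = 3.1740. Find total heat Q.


Q1 (sensible, solid) = 3.3560 * 1.3230 * 14.5480 = 64.5929 kJ
Q2 (latent) = 3.3560 * 348.5920 = 1169.8748 kJ
Q3 (sensible, liquid) = 3.3560 * 3.1740 * 28.0500 = 298.7870 kJ
Q_total = 1533.2547 kJ

1533.2547 kJ


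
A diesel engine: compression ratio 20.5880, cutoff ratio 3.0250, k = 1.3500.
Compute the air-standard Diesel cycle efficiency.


r^(k-1) = 2.8825
rc^k = 4.4563
eta = 0.5614 = 56.1374%

56.1374%


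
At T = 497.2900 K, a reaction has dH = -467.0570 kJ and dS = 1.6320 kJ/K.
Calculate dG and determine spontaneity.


T*dS = 497.2900 * 1.6320 = 811.5773 kJ
dG = -467.0570 - 811.5773 = -1278.6343 kJ (spontaneous)

dG = -1278.6343 kJ, spontaneous


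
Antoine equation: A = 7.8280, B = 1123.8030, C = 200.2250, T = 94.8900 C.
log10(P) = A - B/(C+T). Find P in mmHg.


C+T = 295.1150
B/(C+T) = 3.8080
log10(P) = 7.8280 - 3.8080 = 4.0200
P = 10^4.0200 = 10470.8705 mmHg

10470.8705 mmHg


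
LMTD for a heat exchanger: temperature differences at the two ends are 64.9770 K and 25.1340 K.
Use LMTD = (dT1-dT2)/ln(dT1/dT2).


dT1/dT2 = 2.5852
ln(dT1/dT2) = 0.9498
LMTD = 39.8430 / 0.9498 = 41.9483 K

41.9483 K


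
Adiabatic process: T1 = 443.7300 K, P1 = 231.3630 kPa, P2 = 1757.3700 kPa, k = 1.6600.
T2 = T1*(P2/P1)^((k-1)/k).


(k-1)/k = 0.3976
(P2/P1)^exp = 2.2393
T2 = 443.7300 * 2.2393 = 993.6299 K

993.6299 K


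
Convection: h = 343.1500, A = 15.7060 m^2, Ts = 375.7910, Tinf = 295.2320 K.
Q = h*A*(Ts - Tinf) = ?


dT = 80.5590 K
Q = 343.1500 * 15.7060 * 80.5590 = 434173.8503 W

434173.8503 W


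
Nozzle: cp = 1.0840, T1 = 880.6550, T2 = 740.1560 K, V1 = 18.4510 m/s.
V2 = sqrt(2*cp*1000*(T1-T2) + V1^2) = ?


dT = 140.4990 K
2*cp*1000*dT = 304601.8320
V1^2 = 340.4394
V2 = sqrt(304942.2714) = 552.2158 m/s

552.2158 m/s


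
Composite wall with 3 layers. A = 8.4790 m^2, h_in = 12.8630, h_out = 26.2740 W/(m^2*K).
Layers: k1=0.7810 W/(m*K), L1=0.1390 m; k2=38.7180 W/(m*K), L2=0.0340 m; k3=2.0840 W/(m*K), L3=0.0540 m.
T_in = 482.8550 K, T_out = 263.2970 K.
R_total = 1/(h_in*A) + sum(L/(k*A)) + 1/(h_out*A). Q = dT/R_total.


R_conv_in = 1/(12.8630*8.4790) = 0.0092
R_1 = 0.1390/(0.7810*8.4790) = 0.0210
R_2 = 0.0340/(38.7180*8.4790) = 0.0001
R_3 = 0.0540/(2.0840*8.4790) = 0.0031
R_conv_out = 1/(26.2740*8.4790) = 0.0045
R_total = 0.0378 K/W
Q = 219.5580 / 0.0378 = 5807.2638 W

R_total = 0.0378 K/W, Q = 5807.2638 W


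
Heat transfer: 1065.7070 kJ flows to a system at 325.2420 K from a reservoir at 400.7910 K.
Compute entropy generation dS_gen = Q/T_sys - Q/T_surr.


dS_sys = 1065.7070/325.2420 = 3.2767 kJ/K
dS_surr = -1065.7070/400.7910 = -2.6590 kJ/K
dS_gen = 3.2767 - 2.6590 = 0.6176 kJ/K (irreversible)

dS_gen = 0.6176 kJ/K, irreversible


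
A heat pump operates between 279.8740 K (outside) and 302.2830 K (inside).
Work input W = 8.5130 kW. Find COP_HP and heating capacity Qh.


COP = 302.2830 / 22.4090 = 13.4894
Qh = 13.4894 * 8.5130 = 114.8349 kW

COP = 13.4894, Qh = 114.8349 kW


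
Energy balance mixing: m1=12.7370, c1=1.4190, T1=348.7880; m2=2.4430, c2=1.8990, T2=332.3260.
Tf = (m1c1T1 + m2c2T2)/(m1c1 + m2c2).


num = 7845.6713
den = 22.7131
Tf = 345.4256 K

345.4256 K


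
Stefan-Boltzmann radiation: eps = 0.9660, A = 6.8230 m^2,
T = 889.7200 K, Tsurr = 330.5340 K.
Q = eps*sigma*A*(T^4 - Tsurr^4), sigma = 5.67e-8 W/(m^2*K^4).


T^4 = 6.2663e+11
Tsurr^4 = 1.1936e+10
Q = 0.9660 * 5.67e-8 * 6.8230 * 6.1470e+11 = 229718.8810 W

229718.8810 W


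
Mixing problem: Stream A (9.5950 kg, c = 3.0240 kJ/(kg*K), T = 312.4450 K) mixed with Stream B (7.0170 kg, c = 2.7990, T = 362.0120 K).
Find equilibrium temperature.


num = 16175.8059
den = 48.6559
Tf = 332.4534 K

332.4534 K


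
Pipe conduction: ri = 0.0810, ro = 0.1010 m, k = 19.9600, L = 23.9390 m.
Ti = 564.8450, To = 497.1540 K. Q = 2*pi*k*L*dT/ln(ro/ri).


dT = 67.6910 K
ln(ro/ri) = 0.2207
Q = 2*pi*19.9600*23.9390*67.6910 / 0.2207 = 920940.0587 W

920940.0587 W


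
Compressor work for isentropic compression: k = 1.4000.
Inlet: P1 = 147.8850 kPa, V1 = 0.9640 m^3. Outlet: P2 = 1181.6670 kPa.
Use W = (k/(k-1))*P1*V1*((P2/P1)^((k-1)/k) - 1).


(k-1)/k = 0.2857
(P2/P1)^exp = 1.8108
W = 3.5000 * 147.8850 * 0.9640 * (1.8108 - 1) = 404.5744 kJ

404.5744 kJ


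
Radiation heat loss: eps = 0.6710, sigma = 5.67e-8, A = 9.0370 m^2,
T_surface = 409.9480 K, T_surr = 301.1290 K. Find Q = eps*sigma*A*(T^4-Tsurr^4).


T^4 = 2.8243e+10
Tsurr^4 = 8.2226e+09
Q = 0.6710 * 5.67e-8 * 9.0370 * 2.0021e+10 = 6883.4814 W

6883.4814 W


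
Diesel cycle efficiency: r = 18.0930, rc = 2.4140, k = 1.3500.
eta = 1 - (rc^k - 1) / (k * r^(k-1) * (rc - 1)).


r^(k-1) = 2.7550
rc^k = 3.2862
eta = 0.5653 = 56.5285%

56.5285%


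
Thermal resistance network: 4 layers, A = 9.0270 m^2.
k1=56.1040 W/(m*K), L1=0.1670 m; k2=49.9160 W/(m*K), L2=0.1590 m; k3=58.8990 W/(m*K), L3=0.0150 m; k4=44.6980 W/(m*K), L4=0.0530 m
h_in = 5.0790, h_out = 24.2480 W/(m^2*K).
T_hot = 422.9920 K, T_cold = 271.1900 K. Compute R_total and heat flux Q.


R_conv_in = 1/(5.0790*9.0270) = 0.0218
R_1 = 0.1670/(56.1040*9.0270) = 0.0003
R_2 = 0.1590/(49.9160*9.0270) = 0.0004
R_3 = 0.0150/(58.8990*9.0270) = 2.8212e-05
R_4 = 0.0530/(44.6980*9.0270) = 0.0001
R_conv_out = 1/(24.2480*9.0270) = 0.0046
R_total = 0.0272 K/W
Q = 151.8020 / 0.0272 = 5576.4671 W

R_total = 0.0272 K/W, Q = 5576.4671 W


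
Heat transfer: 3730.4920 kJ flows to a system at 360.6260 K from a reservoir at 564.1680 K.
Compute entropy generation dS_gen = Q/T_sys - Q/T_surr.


dS_sys = 3730.4920/360.6260 = 10.3445 kJ/K
dS_surr = -3730.4920/564.1680 = -6.6124 kJ/K
dS_gen = 10.3445 - 6.6124 = 3.7321 kJ/K (irreversible)

dS_gen = 3.7321 kJ/K, irreversible


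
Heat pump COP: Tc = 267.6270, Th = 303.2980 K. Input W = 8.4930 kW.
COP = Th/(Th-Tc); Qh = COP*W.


COP = 303.2980 / 35.6710 = 8.5026
Qh = 8.5026 * 8.4930 = 72.2130 kW

COP = 8.5026, Qh = 72.2130 kW


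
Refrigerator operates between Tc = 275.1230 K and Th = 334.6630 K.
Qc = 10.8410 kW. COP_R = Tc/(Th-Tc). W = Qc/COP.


COP = 275.1230 / 59.5400 = 4.6208
W = 10.8410 / 4.6208 = 2.3461 kW

COP = 4.6208, W = 2.3461 kW


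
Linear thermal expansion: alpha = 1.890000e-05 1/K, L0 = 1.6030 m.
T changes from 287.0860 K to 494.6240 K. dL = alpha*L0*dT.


dT = 207.5380 K
dL = 1.890000e-05 * 1.6030 * 207.5380 = 0.006288 m
L_final = 1.609288 m

dL = 0.006288 m


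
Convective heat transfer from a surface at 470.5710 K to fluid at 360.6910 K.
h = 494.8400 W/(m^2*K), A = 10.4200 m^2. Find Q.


dT = 109.8800 K
Q = 494.8400 * 10.4200 * 109.8800 = 566566.8601 W

566566.8601 W


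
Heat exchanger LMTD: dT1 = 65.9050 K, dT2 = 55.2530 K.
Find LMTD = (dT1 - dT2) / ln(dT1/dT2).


dT1/dT2 = 1.1928
ln(dT1/dT2) = 0.1763
LMTD = 10.6520 / 0.1763 = 60.4226 K

60.4226 K


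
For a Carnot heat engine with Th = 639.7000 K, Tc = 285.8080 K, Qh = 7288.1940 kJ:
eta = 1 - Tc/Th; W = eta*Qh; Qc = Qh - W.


eta = 1 - 285.8080/639.7000 = 0.5532
W = 0.5532 * 7288.1940 = 4031.9424 kJ
Qc = 7288.1940 - 4031.9424 = 3256.2516 kJ

eta = 55.3216%, W = 4031.9424 kJ, Qc = 3256.2516 kJ


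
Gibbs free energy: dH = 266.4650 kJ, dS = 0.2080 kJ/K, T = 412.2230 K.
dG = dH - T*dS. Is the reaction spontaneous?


T*dS = 412.2230 * 0.2080 = 85.7424 kJ
dG = 266.4650 - 85.7424 = 180.7226 kJ (non-spontaneous)

dG = 180.7226 kJ, non-spontaneous


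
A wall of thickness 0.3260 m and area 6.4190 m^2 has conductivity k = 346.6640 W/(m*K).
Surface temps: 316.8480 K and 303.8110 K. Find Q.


dT = 13.0370 K
Q = 346.6640 * 6.4190 * 13.0370 / 0.3260 = 88988.9710 W

88988.9710 W


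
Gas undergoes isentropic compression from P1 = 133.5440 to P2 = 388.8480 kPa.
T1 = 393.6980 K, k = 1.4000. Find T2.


(k-1)/k = 0.2857
(P2/P1)^exp = 1.3571
T2 = 393.6980 * 1.3571 = 534.2925 K

534.2925 K


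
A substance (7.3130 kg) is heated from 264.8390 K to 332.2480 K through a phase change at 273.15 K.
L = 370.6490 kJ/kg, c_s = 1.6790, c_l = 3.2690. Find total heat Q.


Q1 (sensible, solid) = 7.3130 * 1.6790 * 8.3110 = 102.0468 kJ
Q2 (latent) = 7.3130 * 370.6490 = 2710.5561 kJ
Q3 (sensible, liquid) = 7.3130 * 3.2690 * 59.0980 = 1412.8084 kJ
Q_total = 4225.4114 kJ

4225.4114 kJ


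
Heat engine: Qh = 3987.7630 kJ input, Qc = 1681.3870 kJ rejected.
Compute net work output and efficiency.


W = 3987.7630 - 1681.3870 = 2306.3760 kJ
eta = 2306.3760 / 3987.7630 = 0.5784 = 57.8363%

W = 2306.3760 kJ, eta = 57.8363%


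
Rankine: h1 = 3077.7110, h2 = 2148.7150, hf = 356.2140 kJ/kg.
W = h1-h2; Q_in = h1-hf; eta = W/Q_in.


W = 928.9960 kJ/kg
Q_in = 2721.4970 kJ/kg
eta = 0.3414 = 34.1355%

eta = 34.1355%


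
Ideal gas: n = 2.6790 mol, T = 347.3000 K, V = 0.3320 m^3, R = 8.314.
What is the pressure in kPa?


P = nRT/V = 2.6790 * 8.314 * 347.3000 / 0.3320
= 7735.4844 / 0.3320 = 23299.6519 Pa = 23.2997 kPa

23.2997 kPa


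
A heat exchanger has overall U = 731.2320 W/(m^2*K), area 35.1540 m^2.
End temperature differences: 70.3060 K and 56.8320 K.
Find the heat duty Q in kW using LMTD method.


LMTD = 63.3303 K
Q = 731.2320 * 35.1540 * 63.3303 = 1627951.2852 W = 1627.9513 kW

1627.9513 kW


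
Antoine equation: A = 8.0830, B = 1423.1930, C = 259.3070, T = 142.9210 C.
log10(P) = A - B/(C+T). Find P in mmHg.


C+T = 402.2280
B/(C+T) = 3.5383
log10(P) = 8.0830 - 3.5383 = 4.5447
P = 10^4.5447 = 35053.0400 mmHg

35053.0400 mmHg


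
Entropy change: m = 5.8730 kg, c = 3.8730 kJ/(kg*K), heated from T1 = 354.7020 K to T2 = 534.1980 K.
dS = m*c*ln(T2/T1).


T2/T1 = 1.5060
ln(T2/T1) = 0.4095
dS = 5.8730 * 3.8730 * 0.4095 = 9.3143 kJ/K

9.3143 kJ/K


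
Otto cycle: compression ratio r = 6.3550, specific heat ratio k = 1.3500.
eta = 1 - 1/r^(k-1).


r^(k-1) = 1.9103
eta = 1 - 1/1.9103 = 0.4765 = 47.6509%

47.6509%


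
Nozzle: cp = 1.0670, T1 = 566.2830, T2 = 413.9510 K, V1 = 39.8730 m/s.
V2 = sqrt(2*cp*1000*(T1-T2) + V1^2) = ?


dT = 152.3320 K
2*cp*1000*dT = 325076.4880
V1^2 = 1589.8561
V2 = sqrt(326666.3441) = 571.5473 m/s

571.5473 m/s


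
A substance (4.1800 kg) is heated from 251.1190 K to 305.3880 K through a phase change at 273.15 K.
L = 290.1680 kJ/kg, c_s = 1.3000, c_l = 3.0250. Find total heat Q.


Q1 (sensible, solid) = 4.1800 * 1.3000 * 22.0310 = 119.7165 kJ
Q2 (latent) = 4.1800 * 290.1680 = 1212.9022 kJ
Q3 (sensible, liquid) = 4.1800 * 3.0250 * 32.2380 = 407.6334 kJ
Q_total = 1740.2521 kJ

1740.2521 kJ


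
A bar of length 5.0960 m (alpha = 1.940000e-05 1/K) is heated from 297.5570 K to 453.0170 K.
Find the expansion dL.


dT = 155.4600 K
dL = 1.940000e-05 * 5.0960 * 155.4600 = 0.015369 m
L_final = 5.111369 m

dL = 0.015369 m


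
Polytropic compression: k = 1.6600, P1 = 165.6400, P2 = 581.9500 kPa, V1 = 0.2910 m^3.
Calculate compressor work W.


(k-1)/k = 0.3976
(P2/P1)^exp = 1.6481
W = 2.5152 * 165.6400 * 0.2910 * (1.6481 - 1) = 78.5666 kJ

78.5666 kJ


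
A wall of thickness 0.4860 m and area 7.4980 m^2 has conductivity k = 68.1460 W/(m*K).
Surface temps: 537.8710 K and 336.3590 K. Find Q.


dT = 201.5120 K
Q = 68.1460 * 7.4980 * 201.5120 / 0.4860 = 211860.7226 W

211860.7226 W


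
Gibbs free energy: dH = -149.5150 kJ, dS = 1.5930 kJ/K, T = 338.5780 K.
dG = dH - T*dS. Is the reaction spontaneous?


T*dS = 338.5780 * 1.5930 = 539.3548 kJ
dG = -149.5150 - 539.3548 = -688.8698 kJ (spontaneous)

dG = -688.8698 kJ, spontaneous


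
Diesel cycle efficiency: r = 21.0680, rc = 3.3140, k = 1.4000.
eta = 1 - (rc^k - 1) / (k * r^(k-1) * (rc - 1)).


r^(k-1) = 3.3841
rc^k = 5.3517
eta = 0.6031 = 60.3064%

60.3064%


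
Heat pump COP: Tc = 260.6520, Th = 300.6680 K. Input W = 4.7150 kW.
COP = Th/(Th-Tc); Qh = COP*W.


COP = 300.6680 / 40.0160 = 7.5137
Qh = 7.5137 * 4.7150 = 35.4271 kW

COP = 7.5137, Qh = 35.4271 kW


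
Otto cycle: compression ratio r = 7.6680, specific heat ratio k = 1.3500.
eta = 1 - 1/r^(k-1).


r^(k-1) = 2.0400
eta = 1 - 1/2.0400 = 0.5098 = 50.9814%

50.9814%


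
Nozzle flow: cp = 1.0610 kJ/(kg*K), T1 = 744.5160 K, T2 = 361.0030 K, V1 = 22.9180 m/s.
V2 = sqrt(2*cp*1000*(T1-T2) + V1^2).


dT = 383.5130 K
2*cp*1000*dT = 813814.5860
V1^2 = 525.2347
V2 = sqrt(814339.8207) = 902.4078 m/s

902.4078 m/s


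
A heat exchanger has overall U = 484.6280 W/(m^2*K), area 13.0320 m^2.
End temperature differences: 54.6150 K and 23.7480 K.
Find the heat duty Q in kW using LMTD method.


LMTD = 37.0637 K
Q = 484.6280 * 13.0320 * 37.0637 = 234081.9529 W = 234.0820 kW

234.0820 kW


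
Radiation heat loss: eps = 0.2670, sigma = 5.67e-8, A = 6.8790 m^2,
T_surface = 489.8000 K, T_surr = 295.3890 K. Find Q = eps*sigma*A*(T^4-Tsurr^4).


T^4 = 5.7554e+10
Tsurr^4 = 7.6134e+09
Q = 0.2670 * 5.67e-8 * 6.8790 * 4.9941e+10 = 5200.8358 W

5200.8358 W


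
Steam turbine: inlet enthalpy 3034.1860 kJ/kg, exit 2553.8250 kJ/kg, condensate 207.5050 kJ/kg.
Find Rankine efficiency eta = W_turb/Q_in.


W = 480.3610 kJ/kg
Q_in = 2826.6810 kJ/kg
eta = 0.1699 = 16.9938%

eta = 16.9938%


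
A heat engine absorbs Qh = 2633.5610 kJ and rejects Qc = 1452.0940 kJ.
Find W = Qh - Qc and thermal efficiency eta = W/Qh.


W = 2633.5610 - 1452.0940 = 1181.4670 kJ
eta = 1181.4670 / 2633.5610 = 0.4486 = 44.8620%

W = 1181.4670 kJ, eta = 44.8620%


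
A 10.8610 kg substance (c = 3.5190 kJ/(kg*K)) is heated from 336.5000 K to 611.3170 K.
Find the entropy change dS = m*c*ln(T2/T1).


T2/T1 = 1.8167
ln(T2/T1) = 0.5970
dS = 10.8610 * 3.5190 * 0.5970 = 22.8179 kJ/K

22.8179 kJ/K


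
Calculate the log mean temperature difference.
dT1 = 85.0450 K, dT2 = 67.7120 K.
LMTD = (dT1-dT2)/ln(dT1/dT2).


dT1/dT2 = 1.2560
ln(dT1/dT2) = 0.2279
LMTD = 17.3330 / 0.2279 = 76.0496 K

76.0496 K


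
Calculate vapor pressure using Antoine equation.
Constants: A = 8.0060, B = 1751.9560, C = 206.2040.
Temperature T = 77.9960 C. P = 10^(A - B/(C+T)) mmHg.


C+T = 284.2000
B/(C+T) = 6.1645
log10(P) = 8.0060 - 6.1645 = 1.8415
P = 10^1.8415 = 69.4196 mmHg

69.4196 mmHg


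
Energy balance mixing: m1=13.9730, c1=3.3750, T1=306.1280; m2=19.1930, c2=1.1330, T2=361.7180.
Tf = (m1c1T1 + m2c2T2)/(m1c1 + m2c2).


num = 22302.4520
den = 68.9045
Tf = 323.6717 K

323.6717 K


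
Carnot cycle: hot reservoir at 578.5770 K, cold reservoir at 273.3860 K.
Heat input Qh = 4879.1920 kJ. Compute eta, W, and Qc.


eta = 1 - 273.3860/578.5770 = 0.5275
W = 0.5275 * 4879.1920 = 2573.7032 kJ
Qc = 4879.1920 - 2573.7032 = 2305.4888 kJ

eta = 52.7486%, W = 2573.7032 kJ, Qc = 2305.4888 kJ


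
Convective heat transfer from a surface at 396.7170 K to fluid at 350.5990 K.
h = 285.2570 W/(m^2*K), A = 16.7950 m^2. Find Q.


dT = 46.1180 K
Q = 285.2570 * 16.7950 * 46.1180 = 220946.3257 W

220946.3257 W


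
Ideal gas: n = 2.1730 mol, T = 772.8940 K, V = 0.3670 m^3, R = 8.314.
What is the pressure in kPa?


P = nRT/V = 2.1730 * 8.314 * 772.8940 / 0.3670
= 13963.3519 / 0.3670 = 38047.2803 Pa = 38.0473 kPa

38.0473 kPa


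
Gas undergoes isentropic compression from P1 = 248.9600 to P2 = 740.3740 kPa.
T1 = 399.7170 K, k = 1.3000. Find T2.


(k-1)/k = 0.2308
(P2/P1)^exp = 1.2860
T2 = 399.7170 * 1.2860 = 514.0208 K

514.0208 K


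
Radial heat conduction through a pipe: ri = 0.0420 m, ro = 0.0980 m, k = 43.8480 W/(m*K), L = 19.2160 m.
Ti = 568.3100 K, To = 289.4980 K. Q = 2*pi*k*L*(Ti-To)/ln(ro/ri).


dT = 278.8120 K
ln(ro/ri) = 0.8473
Q = 2*pi*43.8480*19.2160*278.8120 / 0.8473 = 1742079.6176 W

1742079.6176 W


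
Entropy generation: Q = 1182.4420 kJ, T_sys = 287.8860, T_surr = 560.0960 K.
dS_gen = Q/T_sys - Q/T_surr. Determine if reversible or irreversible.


dS_sys = 1182.4420/287.8860 = 4.1073 kJ/K
dS_surr = -1182.4420/560.0960 = -2.1111 kJ/K
dS_gen = 4.1073 - 2.1111 = 1.9962 kJ/K (irreversible)

dS_gen = 1.9962 kJ/K, irreversible


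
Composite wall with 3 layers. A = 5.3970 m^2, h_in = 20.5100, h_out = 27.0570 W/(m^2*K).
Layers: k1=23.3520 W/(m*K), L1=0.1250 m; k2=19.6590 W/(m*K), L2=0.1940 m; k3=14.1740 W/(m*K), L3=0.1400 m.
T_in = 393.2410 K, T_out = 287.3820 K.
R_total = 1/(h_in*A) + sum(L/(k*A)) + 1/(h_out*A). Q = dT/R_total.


R_conv_in = 1/(20.5100*5.3970) = 0.0090
R_1 = 0.1250/(23.3520*5.3970) = 0.0010
R_2 = 0.1940/(19.6590*5.3970) = 0.0018
R_3 = 0.1400/(14.1740*5.3970) = 0.0018
R_conv_out = 1/(27.0570*5.3970) = 0.0068
R_total = 0.0205 K/W
Q = 105.8590 / 0.0205 = 5155.6722 W

R_total = 0.0205 K/W, Q = 5155.6722 W


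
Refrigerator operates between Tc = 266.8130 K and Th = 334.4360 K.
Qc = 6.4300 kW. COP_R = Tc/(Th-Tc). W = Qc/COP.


COP = 266.8130 / 67.6230 = 3.9456
W = 6.4300 / 3.9456 = 1.6297 kW

COP = 3.9456, W = 1.6297 kW


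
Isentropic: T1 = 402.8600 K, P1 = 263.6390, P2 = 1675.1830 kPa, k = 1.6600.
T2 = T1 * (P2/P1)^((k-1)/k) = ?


(k-1)/k = 0.3976
(P2/P1)^exp = 2.0859
T2 = 402.8600 * 2.0859 = 840.3111 K

840.3111 K


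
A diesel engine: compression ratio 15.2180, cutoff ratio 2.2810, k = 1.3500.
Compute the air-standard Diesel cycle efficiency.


r^(k-1) = 2.5931
rc^k = 3.0442
eta = 0.5442 = 54.4163%

54.4163%


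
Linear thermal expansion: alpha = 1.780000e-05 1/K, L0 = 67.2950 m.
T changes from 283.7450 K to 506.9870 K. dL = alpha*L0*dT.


dT = 223.2420 K
dL = 1.780000e-05 * 67.2950 * 223.2420 = 0.267411 m
L_final = 67.562411 m

dL = 0.267411 m


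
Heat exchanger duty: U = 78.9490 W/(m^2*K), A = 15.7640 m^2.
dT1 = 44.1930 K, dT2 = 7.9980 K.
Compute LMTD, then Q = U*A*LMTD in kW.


LMTD = 21.1744 K
Q = 78.9490 * 15.7640 * 21.1744 = 26352.6515 W = 26.3527 kW

26.3527 kW


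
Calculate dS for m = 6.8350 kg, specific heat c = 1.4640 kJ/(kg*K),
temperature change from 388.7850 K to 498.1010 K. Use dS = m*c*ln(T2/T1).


T2/T1 = 1.2812
ln(T2/T1) = 0.2478
dS = 6.8350 * 1.4640 * 0.2478 = 2.4794 kJ/K

2.4794 kJ/K


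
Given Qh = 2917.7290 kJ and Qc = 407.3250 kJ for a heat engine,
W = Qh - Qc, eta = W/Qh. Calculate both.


W = 2917.7290 - 407.3250 = 2510.4040 kJ
eta = 2510.4040 / 2917.7290 = 0.8604 = 86.0397%

W = 2510.4040 kJ, eta = 86.0397%


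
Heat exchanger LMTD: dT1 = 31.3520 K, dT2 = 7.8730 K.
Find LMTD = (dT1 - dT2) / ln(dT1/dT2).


dT1/dT2 = 3.9822
ln(dT1/dT2) = 1.3818
LMTD = 23.4790 / 1.3818 = 16.9911 K

16.9911 K


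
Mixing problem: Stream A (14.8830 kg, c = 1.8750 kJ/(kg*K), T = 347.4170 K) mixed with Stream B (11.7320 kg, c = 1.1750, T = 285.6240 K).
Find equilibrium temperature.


num = 13632.2439
den = 41.6907
Tf = 326.9851 K

326.9851 K


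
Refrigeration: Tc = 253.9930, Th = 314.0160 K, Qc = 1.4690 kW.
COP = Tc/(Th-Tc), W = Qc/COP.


COP = 253.9930 / 60.0230 = 4.2316
W = 1.4690 / 4.2316 = 0.3472 kW

COP = 4.2316, W = 0.3472 kW


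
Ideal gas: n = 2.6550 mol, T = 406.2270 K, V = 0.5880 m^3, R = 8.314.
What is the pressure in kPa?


P = nRT/V = 2.6550 * 8.314 * 406.2270 / 0.5880
= 8966.9207 / 0.5880 = 15249.8652 Pa = 15.2499 kPa

15.2499 kPa


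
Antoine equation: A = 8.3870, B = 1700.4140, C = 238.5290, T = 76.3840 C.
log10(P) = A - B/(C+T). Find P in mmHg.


C+T = 314.9130
B/(C+T) = 5.3996
log10(P) = 8.3870 - 5.3996 = 2.9874
P = 10^2.9874 = 971.3349 mmHg

971.3349 mmHg


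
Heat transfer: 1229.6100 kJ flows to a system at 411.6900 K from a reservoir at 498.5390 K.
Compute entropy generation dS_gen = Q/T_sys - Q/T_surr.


dS_sys = 1229.6100/411.6900 = 2.9867 kJ/K
dS_surr = -1229.6100/498.5390 = -2.4664 kJ/K
dS_gen = 2.9867 - 2.4664 = 0.5203 kJ/K (irreversible)

dS_gen = 0.5203 kJ/K, irreversible


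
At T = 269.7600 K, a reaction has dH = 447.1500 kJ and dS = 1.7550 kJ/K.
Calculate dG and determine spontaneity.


T*dS = 269.7600 * 1.7550 = 473.4288 kJ
dG = 447.1500 - 473.4288 = -26.2788 kJ (spontaneous)

dG = -26.2788 kJ, spontaneous


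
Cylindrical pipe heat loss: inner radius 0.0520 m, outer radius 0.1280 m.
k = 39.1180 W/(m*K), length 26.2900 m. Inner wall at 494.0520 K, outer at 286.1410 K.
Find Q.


dT = 207.9110 K
ln(ro/ri) = 0.9008
Q = 2*pi*39.1180*26.2900*207.9110 / 0.9008 = 1491429.3089 W

1491429.3089 W


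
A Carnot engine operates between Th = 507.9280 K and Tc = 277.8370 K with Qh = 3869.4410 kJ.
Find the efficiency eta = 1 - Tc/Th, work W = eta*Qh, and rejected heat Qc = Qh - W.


eta = 1 - 277.8370/507.9280 = 0.4530
W = 0.4530 * 3869.4410 = 1752.8538 kJ
Qc = 3869.4410 - 1752.8538 = 2116.5872 kJ

eta = 45.2999%, W = 1752.8538 kJ, Qc = 2116.5872 kJ


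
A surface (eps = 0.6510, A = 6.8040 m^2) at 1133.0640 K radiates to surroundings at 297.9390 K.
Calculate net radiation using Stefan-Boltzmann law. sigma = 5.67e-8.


T^4 = 1.6482e+12
Tsurr^4 = 7.8797e+09
Q = 0.6510 * 5.67e-8 * 6.8040 * 1.6404e+12 = 411969.3499 W

411969.3499 W


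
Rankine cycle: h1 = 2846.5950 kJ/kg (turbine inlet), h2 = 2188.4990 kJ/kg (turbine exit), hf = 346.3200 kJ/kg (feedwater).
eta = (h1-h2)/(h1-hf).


W = 658.0960 kJ/kg
Q_in = 2500.2750 kJ/kg
eta = 0.2632 = 26.3209%

eta = 26.3209%


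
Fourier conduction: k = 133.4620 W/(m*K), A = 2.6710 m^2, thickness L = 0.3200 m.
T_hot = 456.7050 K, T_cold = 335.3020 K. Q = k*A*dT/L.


dT = 121.4030 K
Q = 133.4620 * 2.6710 * 121.4030 / 0.3200 = 135241.8046 W

135241.8046 W


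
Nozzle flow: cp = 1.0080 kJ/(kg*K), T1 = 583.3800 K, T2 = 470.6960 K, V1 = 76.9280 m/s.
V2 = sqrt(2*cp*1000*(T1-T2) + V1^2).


dT = 112.6840 K
2*cp*1000*dT = 227170.9440
V1^2 = 5917.9172
V2 = sqrt(233088.8612) = 482.7928 m/s

482.7928 m/s


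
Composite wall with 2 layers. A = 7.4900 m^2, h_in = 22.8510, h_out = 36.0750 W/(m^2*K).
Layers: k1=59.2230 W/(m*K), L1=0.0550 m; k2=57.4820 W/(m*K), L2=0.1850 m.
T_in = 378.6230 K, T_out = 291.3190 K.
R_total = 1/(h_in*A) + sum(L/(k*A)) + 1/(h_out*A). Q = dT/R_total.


R_conv_in = 1/(22.8510*7.4900) = 0.0058
R_1 = 0.0550/(59.2230*7.4900) = 0.0001
R_2 = 0.1850/(57.4820*7.4900) = 0.0004
R_conv_out = 1/(36.0750*7.4900) = 0.0037
R_total = 0.0101 K/W
Q = 87.3040 / 0.0101 = 8646.2599 W

R_total = 0.0101 K/W, Q = 8646.2599 W


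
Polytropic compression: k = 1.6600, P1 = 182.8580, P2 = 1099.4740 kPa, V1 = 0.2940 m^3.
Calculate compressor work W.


(k-1)/k = 0.3976
(P2/P1)^exp = 2.0406
W = 2.5152 * 182.8580 * 0.2940 * (2.0406 - 1) = 140.7006 kJ

140.7006 kJ


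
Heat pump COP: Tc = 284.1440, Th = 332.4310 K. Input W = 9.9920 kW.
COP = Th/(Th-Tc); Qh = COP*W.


COP = 332.4310 / 48.2870 = 6.8845
Qh = 6.8845 * 9.9920 = 68.7897 kW

COP = 6.8845, Qh = 68.7897 kW


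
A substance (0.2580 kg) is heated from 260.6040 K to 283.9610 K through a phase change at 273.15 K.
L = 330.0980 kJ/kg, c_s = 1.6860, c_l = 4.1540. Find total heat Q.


Q1 (sensible, solid) = 0.2580 * 1.6860 * 12.5460 = 5.4574 kJ
Q2 (latent) = 0.2580 * 330.0980 = 85.1653 kJ
Q3 (sensible, liquid) = 0.2580 * 4.1540 * 10.8110 = 11.5865 kJ
Q_total = 102.2091 kJ

102.2091 kJ


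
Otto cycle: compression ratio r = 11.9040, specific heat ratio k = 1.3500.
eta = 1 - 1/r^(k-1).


r^(k-1) = 2.3795
eta = 1 - 1/2.3795 = 0.5798 = 57.9750%

57.9750%


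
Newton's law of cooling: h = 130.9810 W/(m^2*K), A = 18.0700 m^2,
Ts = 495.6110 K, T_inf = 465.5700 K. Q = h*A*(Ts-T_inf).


dT = 30.0410 K
Q = 130.9810 * 18.0700 * 30.0410 = 71101.8400 W

71101.8400 W


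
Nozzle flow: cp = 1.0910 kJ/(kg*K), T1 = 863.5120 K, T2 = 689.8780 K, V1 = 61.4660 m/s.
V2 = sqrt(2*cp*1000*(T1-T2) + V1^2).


dT = 173.6340 K
2*cp*1000*dT = 378869.3880
V1^2 = 3778.0692
V2 = sqrt(382647.4572) = 618.5850 m/s

618.5850 m/s


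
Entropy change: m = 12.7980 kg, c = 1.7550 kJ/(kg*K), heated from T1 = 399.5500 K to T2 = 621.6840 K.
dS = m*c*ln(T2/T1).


T2/T1 = 1.5560
ln(T2/T1) = 0.4421
dS = 12.7980 * 1.7550 * 0.4421 = 9.9296 kJ/K

9.9296 kJ/K


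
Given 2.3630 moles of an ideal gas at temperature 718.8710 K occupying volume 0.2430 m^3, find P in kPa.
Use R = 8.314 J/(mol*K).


P = nRT/V = 2.3630 * 8.314 * 718.8710 / 0.2430
= 14122.9267 / 0.2430 = 58119.0400 Pa = 58.1190 kPa

58.1190 kPa


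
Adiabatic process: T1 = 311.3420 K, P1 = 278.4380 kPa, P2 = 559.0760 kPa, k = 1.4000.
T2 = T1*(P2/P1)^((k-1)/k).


(k-1)/k = 0.2857
(P2/P1)^exp = 1.2204
T2 = 311.3420 * 1.2204 = 379.9579 K

379.9579 K


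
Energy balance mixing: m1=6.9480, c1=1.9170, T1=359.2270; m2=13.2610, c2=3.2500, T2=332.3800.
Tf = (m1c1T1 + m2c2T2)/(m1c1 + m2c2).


num = 19109.6543
den = 56.4176
Tf = 338.7182 K

338.7182 K


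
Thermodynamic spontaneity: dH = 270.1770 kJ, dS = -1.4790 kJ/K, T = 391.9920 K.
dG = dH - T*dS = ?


T*dS = 391.9920 * -1.4790 = -579.7562 kJ
dG = 270.1770 + 579.7562 = 849.9332 kJ (non-spontaneous)

dG = 849.9332 kJ, non-spontaneous


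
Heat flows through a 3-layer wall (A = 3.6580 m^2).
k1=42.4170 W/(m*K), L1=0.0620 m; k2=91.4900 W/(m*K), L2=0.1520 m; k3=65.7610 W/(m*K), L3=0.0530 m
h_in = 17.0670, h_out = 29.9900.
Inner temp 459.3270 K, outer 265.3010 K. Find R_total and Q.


R_conv_in = 1/(17.0670*3.6580) = 0.0160
R_1 = 0.0620/(42.4170*3.6580) = 0.0004
R_2 = 0.1520/(91.4900*3.6580) = 0.0005
R_3 = 0.0530/(65.7610*3.6580) = 0.0002
R_conv_out = 1/(29.9900*3.6580) = 0.0091
R_total = 0.0262 K/W
Q = 194.0260 / 0.0262 = 7403.5282 W

R_total = 0.0262 K/W, Q = 7403.5282 W


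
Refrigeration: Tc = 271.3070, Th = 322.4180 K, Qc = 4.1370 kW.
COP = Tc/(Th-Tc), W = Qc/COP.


COP = 271.3070 / 51.1110 = 5.3082
W = 4.1370 / 5.3082 = 0.7794 kW

COP = 5.3082, W = 0.7794 kW


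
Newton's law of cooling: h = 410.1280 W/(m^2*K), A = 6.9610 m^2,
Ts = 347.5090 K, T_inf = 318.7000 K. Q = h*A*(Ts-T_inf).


dT = 28.8090 K
Q = 410.1280 * 6.9610 * 28.8090 = 82246.8431 W

82246.8431 W


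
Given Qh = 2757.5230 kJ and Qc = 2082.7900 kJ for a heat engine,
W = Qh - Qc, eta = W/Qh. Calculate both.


W = 2757.5230 - 2082.7900 = 674.7330 kJ
eta = 674.7330 / 2757.5230 = 0.2447 = 24.4688%

W = 674.7330 kJ, eta = 24.4688%


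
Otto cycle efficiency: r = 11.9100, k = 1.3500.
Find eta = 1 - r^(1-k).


r^(k-1) = 2.3800
eta = 1 - 1/2.3800 = 0.5798 = 57.9824%

57.9824%


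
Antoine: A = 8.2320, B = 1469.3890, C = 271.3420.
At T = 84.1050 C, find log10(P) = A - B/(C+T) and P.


C+T = 355.4470
B/(C+T) = 4.1339
log10(P) = 8.2320 - 4.1339 = 4.0981
P = 10^4.0981 = 12533.7579 mmHg

12533.7579 mmHg


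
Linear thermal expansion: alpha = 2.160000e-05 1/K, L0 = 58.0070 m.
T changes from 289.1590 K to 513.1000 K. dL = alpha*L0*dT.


dT = 223.9410 K
dL = 2.160000e-05 * 58.0070 * 223.9410 = 0.280587 m
L_final = 58.287587 m

dL = 0.280587 m


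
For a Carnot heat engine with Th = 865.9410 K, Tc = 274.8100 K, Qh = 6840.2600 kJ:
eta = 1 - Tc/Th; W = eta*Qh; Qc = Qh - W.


eta = 1 - 274.8100/865.9410 = 0.6826
W = 0.6826 * 6840.2600 = 4669.4749 kJ
Qc = 6840.2600 - 4669.4749 = 2170.7851 kJ

eta = 68.2646%, W = 4669.4749 kJ, Qc = 2170.7851 kJ
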